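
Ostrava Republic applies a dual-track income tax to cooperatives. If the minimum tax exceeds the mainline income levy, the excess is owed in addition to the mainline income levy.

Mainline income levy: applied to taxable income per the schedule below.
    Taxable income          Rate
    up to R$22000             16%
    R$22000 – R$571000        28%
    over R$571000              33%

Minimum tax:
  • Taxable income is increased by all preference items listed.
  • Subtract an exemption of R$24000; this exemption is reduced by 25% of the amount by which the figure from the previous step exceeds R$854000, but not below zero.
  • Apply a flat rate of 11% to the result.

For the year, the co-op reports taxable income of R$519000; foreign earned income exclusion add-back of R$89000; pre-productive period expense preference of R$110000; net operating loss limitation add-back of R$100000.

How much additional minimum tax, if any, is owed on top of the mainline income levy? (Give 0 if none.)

R$0

Minimum tax:
  Adjusted income: R$519000 + R$89000 + R$110000 + R$100000 = R$818000
  Exemption: R$818000 ≤ R$854000, so full R$24000 applies
  Base: R$818000 − R$24000 = R$794000
  R$794000 × 11% = R$87340

Mainline income levy:
  R$22000 × 16% = R$3520
  R$497000 × 28% = R$139160
  → R$142680

R$87340 ≤ R$142680, so no add-on is due.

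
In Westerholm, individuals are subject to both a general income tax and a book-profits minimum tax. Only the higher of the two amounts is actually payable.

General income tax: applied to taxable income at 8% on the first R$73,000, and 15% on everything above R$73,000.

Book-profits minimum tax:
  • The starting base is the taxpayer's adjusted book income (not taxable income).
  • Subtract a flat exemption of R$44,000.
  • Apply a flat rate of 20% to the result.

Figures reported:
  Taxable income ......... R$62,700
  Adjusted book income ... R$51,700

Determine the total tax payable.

Book-profits minimum tax:
  Base (adjusted book income): R$51,700
  Less exemption R$44,000 → base R$7,700
  R$7,700 × 20% = R$1,540

General income tax:
  R$62,700 × 8% = R$5,016

R$5,016 > R$1,540, so the general income tax governs.

R$5,016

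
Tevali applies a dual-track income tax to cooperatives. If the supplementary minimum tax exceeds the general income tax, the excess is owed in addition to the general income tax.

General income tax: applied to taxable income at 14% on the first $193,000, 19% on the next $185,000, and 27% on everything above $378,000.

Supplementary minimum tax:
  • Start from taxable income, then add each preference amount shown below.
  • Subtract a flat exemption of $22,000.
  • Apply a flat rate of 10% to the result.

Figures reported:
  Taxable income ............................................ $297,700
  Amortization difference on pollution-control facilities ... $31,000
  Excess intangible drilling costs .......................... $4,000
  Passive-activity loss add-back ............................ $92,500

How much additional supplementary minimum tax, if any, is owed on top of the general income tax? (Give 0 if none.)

$0

General income tax:
  $193,000 × 14% = $27,020
  $104,700 × 19% = $19,893
  → $46,913

Supplementary minimum tax:
  Adjusted income: $297,700 + $31,000 + $4,000 + $92,500 = $425,200
  Less exemption $22,000 → base $403,200
  $403,200 × 10% = $40,320

$40,320 ≤ $46,913, so no add-on is due.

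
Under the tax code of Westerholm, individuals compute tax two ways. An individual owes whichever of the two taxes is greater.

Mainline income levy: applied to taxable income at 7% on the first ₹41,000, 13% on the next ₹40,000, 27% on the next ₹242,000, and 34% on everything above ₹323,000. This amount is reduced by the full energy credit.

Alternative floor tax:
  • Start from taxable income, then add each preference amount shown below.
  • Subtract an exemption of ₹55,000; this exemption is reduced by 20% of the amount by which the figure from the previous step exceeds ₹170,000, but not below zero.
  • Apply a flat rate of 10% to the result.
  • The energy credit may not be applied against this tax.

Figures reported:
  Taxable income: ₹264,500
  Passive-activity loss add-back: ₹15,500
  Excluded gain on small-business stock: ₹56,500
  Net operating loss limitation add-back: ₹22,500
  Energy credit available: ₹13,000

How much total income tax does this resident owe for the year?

Alternative floor tax:
  Adjusted income: ₹264,500 + ₹15,500 + ₹56,500 + ₹22,500 = ₹359,000
  Exemption: ₹55,000 − 20% × (₹359,000 − ₹170,000) = ₹55,000 − ₹37,800 = ₹17,200
  Base: ₹359,000 − ₹17,200 = ₹341,800
  ₹341,800 × 10% = ₹34,180

Mainline income levy:
  ₹41,000 × 7% = ₹2,870
  ₹40,000 × 13% = ₹5,200
  ₹183,500 × 27% = ₹49,545
  → ₹57,615
  Less energy credit ₹13,000 → ₹44,615

₹44,615 > ₹34,180, so the mainline income levy governs.

₹44,615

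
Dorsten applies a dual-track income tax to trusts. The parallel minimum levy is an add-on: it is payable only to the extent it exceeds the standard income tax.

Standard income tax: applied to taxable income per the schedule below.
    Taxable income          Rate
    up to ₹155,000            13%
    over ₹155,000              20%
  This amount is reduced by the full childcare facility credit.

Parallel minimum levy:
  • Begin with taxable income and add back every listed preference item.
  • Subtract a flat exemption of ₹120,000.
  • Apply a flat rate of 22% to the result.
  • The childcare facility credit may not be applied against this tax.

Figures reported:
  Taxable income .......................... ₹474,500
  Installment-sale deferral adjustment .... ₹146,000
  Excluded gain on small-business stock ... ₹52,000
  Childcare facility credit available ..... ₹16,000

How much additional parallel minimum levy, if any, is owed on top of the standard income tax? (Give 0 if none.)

₹53,500

Standard income tax:
  ₹155,000 × 13% = ₹20,150
  ₹319,500 × 20% = ₹63,900
  → ₹84,050
  Less childcare facility credit ₹16,000 → ₹68,050

Parallel minimum levy:
  Adjusted income: ₹474,500 + ₹146,000 + ₹52,000 = ₹672,500
  Less exemption ₹120,000 → base ₹552,500
  ₹552,500 × 22% = ₹121,550

Excess of parallel minimum levy over standard income tax: ₹121,550 − ₹68,050 = ₹53,500.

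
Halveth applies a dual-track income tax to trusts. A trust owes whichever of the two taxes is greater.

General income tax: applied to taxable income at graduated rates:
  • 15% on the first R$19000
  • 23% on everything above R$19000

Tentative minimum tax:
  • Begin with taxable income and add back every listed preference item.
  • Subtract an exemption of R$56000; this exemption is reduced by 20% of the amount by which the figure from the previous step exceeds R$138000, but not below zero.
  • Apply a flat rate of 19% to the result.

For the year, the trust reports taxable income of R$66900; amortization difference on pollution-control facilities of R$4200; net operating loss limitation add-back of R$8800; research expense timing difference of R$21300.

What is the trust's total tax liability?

Tentative minimum tax:
  Adjusted income: R$66900 + R$4200 + R$8800 + R$21300 = R$101200
  Exemption: R$101200 ≤ R$138000, so full R$56000 applies
  Base: R$101200 − R$56000 = R$45200
  R$45200 × 19% = R$8588

General income tax:
  R$19000 × 15% = R$2850
  R$47900 × 23% = R$11017
  → R$13867

R$13867 > R$8588, so the general income tax governs.

R$13867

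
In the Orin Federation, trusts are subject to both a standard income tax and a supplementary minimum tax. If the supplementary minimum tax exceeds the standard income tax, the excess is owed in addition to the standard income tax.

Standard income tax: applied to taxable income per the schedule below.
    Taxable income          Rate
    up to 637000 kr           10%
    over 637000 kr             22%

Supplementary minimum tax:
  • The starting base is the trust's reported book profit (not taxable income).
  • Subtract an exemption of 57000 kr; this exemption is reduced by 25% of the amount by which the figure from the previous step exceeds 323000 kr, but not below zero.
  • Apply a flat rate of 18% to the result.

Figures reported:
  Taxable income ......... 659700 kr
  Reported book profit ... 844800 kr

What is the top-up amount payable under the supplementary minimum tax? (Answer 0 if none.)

83370 kr

Supplementary minimum tax:
  Base (reported book profit): 844800 kr
  Exemption: 25% × (844800 kr − 323000 kr) = 130450 kr ≥ 57000 kr, so the exemption is fully phased out
  Base: 844800 kr − 0 kr = 844800 kr
  844800 kr × 18% = 152064 kr

Standard income tax:
  637000 kr × 10% = 63700 kr
  22700 kr × 22% = 4994 kr
  → 68694 kr

Excess of supplementary minimum tax over standard income tax: 152064 kr − 68694 kr = 83370 kr.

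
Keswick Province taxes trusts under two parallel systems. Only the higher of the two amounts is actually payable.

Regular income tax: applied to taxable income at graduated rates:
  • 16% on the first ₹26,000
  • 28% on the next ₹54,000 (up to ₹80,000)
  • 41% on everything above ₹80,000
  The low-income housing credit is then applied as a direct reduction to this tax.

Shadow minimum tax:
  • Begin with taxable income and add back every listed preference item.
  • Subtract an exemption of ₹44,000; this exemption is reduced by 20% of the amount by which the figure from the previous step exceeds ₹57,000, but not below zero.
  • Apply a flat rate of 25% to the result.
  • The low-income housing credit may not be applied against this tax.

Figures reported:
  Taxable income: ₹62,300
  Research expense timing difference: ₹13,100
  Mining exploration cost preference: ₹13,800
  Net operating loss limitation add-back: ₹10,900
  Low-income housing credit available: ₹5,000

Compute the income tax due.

Shadow minimum tax:
  Adjusted income: ₹62,300 + ₹13,100 + ₹13,800 + ₹10,900 = ₹100,100
  Exemption: ₹44,000 − 20% × (₹100,100 − ₹57,000) = ₹44,000 − ₹8,620 = ₹35,380
  Base: ₹100,100 − ₹35,380 = ₹64,720
  ₹64,720 × 25% = ₹16,180

Regular income tax:
  ₹26,000 × 16% = ₹4,160
  ₹36,300 × 28% = ₹10,164
  → ₹14,324
  Less low-income housing credit ₹5,000 → ₹9,324

₹16,180 > ₹9,324, so the shadow minimum tax is the binding amount.

₹16,180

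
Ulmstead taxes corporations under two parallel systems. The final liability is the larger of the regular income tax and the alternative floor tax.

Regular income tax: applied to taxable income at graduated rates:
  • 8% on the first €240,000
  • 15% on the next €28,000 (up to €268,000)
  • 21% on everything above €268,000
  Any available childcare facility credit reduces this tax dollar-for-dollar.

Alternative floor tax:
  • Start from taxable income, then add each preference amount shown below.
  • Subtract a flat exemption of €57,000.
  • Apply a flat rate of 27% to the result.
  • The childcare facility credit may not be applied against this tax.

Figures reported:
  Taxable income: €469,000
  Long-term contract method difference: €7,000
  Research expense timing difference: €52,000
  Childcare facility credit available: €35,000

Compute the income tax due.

Alternative floor tax:
  Adjusted income: €469,000 + €7,000 + €52,000 = €528,000
  Less exemption €57,000 → base €471,000
  €471,000 × 27% = €127,170

Regular income tax:
  €240,000 × 8% = €19,200
  €28,000 × 15% = €4,200
  €201,000 × 21% = €42,210
  → €65,610
  Less childcare facility credit €35,000 → €30,610

€127,170 > €30,610, so the alternative floor tax is the binding amount.

€127,170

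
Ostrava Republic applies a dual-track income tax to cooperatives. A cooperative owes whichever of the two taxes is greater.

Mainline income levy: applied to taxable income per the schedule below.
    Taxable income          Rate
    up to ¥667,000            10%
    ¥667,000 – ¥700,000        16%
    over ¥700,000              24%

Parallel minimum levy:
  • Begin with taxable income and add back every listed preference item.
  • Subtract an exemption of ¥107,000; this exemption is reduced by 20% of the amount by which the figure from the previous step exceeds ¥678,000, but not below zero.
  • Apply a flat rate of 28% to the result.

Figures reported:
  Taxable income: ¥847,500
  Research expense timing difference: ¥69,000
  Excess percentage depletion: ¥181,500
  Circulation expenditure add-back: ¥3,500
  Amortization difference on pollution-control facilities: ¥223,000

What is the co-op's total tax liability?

¥370,860

Mainline income levy:
  ¥667,000 × 10% = ¥66,700
  ¥33,000 × 16% = ¥5,280
  ¥147,500 × 24% = ¥35,400
  → ¥107,380

Parallel minimum levy:
  Adjusted income: ¥847,500 + ¥69,000 + ¥181,500 + ¥3,500 + ¥223,000 = ¥1,324,500
  Exemption: 20% × (¥1,324,500 − ¥678,000) = ¥129,300 ≥ ¥107,000, so the exemption is fully phased out
  Base: ¥1,324,500 − ¥0 = ¥1,324,500
  ¥1,324,500 × 28% = ¥370,860

¥370,860 > ¥107,380, so the parallel minimum levy is the binding amount.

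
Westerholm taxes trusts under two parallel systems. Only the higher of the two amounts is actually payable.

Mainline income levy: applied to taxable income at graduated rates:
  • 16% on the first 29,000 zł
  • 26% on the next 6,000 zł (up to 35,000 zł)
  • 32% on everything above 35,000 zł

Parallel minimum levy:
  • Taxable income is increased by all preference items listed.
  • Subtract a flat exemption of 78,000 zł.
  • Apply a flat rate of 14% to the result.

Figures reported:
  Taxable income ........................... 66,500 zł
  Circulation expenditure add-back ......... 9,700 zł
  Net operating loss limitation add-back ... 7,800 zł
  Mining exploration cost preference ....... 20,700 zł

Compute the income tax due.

Parallel minimum levy:
  Adjusted income: 66,500 zł + 9,700 zł + 7,800 zł + 20,700 zł = 104,700 zł
  Less exemption 78,000 zł → base 26,700 zł
  26,700 zł × 14% = 3,738 zł

Mainline income levy:
  29,000 zł × 16% = 4,640 zł
  6,000 zł × 26% = 1,560 zł
  31,500 zł × 32% = 10,080 zł
  → 16,280 zł

16,280 zł > 3,738 zł, so the mainline income levy governs.

16,280 zł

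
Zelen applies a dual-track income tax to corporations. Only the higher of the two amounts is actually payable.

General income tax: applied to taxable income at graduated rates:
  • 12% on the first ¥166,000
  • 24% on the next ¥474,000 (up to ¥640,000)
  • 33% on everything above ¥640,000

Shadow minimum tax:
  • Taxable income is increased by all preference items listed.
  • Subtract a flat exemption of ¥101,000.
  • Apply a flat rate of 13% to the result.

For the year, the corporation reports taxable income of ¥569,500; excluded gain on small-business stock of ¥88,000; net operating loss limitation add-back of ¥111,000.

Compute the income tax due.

¥116,760

General income tax:
  ¥166,000 × 12% = ¥19,920
  ¥403,500 × 24% = ¥96,840
  → ¥116,760

Shadow minimum tax:
  Adjusted income: ¥569,500 + ¥88,000 + ¥111,000 = ¥768,500
  Less exemption ¥101,000 → base ¥667,500
  ¥667,500 × 13% = ¥86,775

¥116,760 > ¥86,775, so the general income tax governs.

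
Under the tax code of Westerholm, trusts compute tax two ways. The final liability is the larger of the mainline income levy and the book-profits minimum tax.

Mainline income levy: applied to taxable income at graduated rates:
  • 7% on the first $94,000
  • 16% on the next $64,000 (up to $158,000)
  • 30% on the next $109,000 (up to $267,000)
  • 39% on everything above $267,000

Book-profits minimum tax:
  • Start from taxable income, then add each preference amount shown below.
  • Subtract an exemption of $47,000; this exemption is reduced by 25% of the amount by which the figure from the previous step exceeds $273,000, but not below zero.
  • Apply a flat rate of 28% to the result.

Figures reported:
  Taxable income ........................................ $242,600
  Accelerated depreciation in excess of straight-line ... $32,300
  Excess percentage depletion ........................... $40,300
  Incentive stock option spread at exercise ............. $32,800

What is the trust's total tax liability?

$89,530

Book-profits minimum tax:
  Adjusted income: $242,600 + $32,300 + $40,300 + $32,800 = $348,000
  Exemption: $47,000 − 25% × ($348,000 − $273,000) = $47,000 − $18,750 = $28,250
  Base: $348,000 − $28,250 = $319,750
  $319,750 × 28% = $89,530

Mainline income levy:
  $94,000 × 7% = $6,580
  $64,000 × 16% = $10,240
  $84,600 × 30% = $25,380
  → $42,200

$89,530 > $42,200, so the book-profits minimum tax is the binding amount.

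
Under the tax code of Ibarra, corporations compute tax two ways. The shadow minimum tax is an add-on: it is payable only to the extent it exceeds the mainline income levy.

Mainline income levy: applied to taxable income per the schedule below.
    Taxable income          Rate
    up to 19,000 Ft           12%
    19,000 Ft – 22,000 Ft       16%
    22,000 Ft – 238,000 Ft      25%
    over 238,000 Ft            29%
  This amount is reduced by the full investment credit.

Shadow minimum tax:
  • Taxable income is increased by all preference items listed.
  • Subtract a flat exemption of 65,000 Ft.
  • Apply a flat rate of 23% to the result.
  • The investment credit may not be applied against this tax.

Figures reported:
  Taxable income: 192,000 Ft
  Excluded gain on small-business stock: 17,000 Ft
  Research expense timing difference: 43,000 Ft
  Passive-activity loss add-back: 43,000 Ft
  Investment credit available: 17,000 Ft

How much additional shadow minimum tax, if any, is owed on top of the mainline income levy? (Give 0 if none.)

24,640 Ft

Mainline income levy:
  19,000 Ft × 12% = 2,280 Ft
  3,000 Ft × 16% = 480 Ft
  170,000 Ft × 25% = 42,500 Ft
  → 45,260 Ft
  Less investment credit 17,000 Ft → 28,260 Ft

Shadow minimum tax:
  Adjusted income: 192,000 Ft + 17,000 Ft + 43,000 Ft + 43,000 Ft = 295,000 Ft
  Less exemption 65,000 Ft → base 230,000 Ft
  230,000 Ft × 23% = 52,900 Ft

Excess of shadow minimum tax over mainline income levy: 52,900 Ft − 28,260 Ft = 24,640 Ft.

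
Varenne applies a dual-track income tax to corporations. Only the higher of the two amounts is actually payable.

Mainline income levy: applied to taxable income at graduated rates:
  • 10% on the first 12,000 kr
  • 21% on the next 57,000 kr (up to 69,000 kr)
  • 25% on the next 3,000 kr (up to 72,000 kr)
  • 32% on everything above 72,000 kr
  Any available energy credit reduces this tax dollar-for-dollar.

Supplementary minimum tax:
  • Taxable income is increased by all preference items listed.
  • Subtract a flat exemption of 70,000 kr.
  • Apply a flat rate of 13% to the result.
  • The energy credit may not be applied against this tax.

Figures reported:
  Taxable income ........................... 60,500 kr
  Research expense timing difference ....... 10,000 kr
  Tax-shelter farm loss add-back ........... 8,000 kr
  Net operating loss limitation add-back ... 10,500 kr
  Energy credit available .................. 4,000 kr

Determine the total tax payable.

7,385 kr

Supplementary minimum tax:
  Adjusted income: 60,500 kr + 10,000 kr + 8,000 kr + 10,500 kr = 89,000 kr
  Less exemption 70,000 kr → base 19,000 kr
  19,000 kr × 13% = 2,470 kr

Mainline income levy:
  12,000 kr × 10% = 1,200 kr
  48,500 kr × 21% = 10,185 kr
  → 11,385 kr
  Less energy credit 4,000 kr → 7,385 kr

7,385 kr > 2,470 kr, so the mainline income levy governs.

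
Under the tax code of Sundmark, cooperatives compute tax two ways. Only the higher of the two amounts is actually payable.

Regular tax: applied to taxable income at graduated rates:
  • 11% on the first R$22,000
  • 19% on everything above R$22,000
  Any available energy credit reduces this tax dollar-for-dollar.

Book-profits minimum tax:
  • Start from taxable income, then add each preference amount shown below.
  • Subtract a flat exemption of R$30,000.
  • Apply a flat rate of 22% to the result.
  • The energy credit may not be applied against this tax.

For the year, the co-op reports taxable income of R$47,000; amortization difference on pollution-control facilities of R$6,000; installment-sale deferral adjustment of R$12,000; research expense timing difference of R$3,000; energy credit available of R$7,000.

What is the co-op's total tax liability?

R$8,360

Regular tax:
  R$22,000 × 11% = R$2,420
  R$25,000 × 19% = R$4,750
  → R$7,170
  Less energy credit R$7,000 → R$170

Book-profits minimum tax:
  Adjusted income: R$47,000 + R$6,000 + R$12,000 + R$3,000 = R$68,000
  Less exemption R$30,000 → base R$38,000
  R$38,000 × 22% = R$8,360

R$8,360 > R$170, so the book-profits minimum tax is the binding amount.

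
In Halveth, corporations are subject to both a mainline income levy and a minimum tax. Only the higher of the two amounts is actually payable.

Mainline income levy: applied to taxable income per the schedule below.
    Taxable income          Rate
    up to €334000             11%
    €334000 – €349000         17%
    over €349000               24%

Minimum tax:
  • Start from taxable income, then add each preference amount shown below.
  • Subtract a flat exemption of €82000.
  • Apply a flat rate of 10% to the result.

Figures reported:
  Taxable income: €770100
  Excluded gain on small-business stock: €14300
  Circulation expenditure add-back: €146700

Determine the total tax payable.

Mainline income levy:
  €334000 × 11% = €36740
  €15000 × 17% = €2550
  €421100 × 24% = €101064
  → €140354

Minimum tax:
  Adjusted income: €770100 + €14300 + €146700 = €931100
  Less exemption €82000 → base €849100
  €849100 × 10% = €84910

€140354 > €84910, so the mainline income levy governs.

€140354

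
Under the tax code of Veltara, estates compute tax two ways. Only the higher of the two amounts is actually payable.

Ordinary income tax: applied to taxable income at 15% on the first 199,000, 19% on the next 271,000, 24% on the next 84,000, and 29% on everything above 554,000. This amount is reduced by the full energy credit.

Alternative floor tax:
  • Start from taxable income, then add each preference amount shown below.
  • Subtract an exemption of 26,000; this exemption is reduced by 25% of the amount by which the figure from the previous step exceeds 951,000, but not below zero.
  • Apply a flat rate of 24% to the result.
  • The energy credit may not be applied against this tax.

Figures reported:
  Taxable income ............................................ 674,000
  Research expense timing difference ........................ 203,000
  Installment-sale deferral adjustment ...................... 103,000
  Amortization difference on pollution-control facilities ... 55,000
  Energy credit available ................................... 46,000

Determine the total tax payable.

247,200

Alternative floor tax:
  Adjusted income: 674,000 + 203,000 + 103,000 + 55,000 = 1,035,000
  Exemption: 26,000 − 25% × (1,035,000 − 951,000) = 26,000 − 21,000 = 5,000
  Base: 1,035,000 − 5,000 = 1,030,000
  1,030,000 × 24% = 247,200

Ordinary income tax:
  199,000 × 15% = 29,850
  271,000 × 19% = 51,490
  84,000 × 24% = 20,160
  120,000 × 29% = 34,800
  → 136,300
  Less energy credit 46,000 → 90,300

247,200 > 90,300, so the alternative floor tax is the binding amount.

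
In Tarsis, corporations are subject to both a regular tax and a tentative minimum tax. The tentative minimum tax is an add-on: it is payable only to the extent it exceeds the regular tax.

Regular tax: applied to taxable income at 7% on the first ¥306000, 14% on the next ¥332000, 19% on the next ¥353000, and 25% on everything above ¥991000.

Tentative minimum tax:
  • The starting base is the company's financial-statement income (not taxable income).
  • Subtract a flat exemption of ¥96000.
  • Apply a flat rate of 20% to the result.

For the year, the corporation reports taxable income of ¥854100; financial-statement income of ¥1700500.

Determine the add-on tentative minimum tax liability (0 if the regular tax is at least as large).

Regular tax:
  ¥306000 × 7% = ¥21420
  ¥332000 × 14% = ¥46480
  ¥216100 × 19% = ¥41059
  → ¥108959

Tentative minimum tax:
  Base (financial-statement income): ¥1700500
  Less exemption ¥96000 → base ¥1604500
  ¥1604500 × 20% = ¥320900

Excess of tentative minimum tax over regular tax: ¥320900 − ¥108959 = ¥211941.

¥211941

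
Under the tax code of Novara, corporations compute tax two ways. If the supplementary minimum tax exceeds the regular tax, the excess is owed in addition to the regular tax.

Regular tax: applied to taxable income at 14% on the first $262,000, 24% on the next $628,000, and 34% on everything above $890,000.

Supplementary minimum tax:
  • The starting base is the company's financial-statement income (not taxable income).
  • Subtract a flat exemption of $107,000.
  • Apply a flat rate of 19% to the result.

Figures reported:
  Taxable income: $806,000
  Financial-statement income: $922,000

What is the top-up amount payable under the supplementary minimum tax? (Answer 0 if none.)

Supplementary minimum tax:
  Base (financial-statement income): $922,000
  Less exemption $107,000 → base $815,000
  $815,000 × 19% = $154,850

Regular tax:
  $262,000 × 14% = $36,680
  $544,000 × 24% = $130,560
  → $167,240

$154,850 ≤ $167,240, so no add-on is due.

$0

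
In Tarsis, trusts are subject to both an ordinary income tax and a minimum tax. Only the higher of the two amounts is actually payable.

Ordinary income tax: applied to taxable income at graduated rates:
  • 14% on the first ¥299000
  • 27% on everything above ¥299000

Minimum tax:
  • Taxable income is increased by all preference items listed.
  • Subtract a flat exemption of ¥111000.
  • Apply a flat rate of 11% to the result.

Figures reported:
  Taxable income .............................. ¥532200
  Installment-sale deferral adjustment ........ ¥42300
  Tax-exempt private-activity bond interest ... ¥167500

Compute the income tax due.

¥104824

Minimum tax:
  Adjusted income: ¥532200 + ¥42300 + ¥167500 = ¥742000
  Less exemption ¥111000 → base ¥631000
  ¥631000 × 11% = ¥69410

Ordinary income tax:
  ¥299000 × 14% = ¥41860
  ¥233200 × 27% = ¥62964
  → ¥104824

¥104824 > ¥69410, so the ordinary income tax governs.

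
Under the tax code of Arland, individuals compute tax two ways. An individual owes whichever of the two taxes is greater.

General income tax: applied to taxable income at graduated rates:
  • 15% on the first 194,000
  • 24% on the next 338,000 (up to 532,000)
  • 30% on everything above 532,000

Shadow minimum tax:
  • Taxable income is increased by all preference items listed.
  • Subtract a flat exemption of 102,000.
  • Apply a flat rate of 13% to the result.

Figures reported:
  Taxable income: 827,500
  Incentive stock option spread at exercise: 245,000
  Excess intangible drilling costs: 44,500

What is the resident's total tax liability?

Shadow minimum tax:
  Adjusted income: 827,500 + 245,000 + 44,500 = 1,117,000
  Less exemption 102,000 → base 1,015,000
  1,015,000 × 13% = 131,950

General income tax:
  194,000 × 15% = 29,100
  338,000 × 24% = 81,120
  295,500 × 30% = 88,650
  → 198,870

198,870 > 131,950, so the general income tax governs.

198,870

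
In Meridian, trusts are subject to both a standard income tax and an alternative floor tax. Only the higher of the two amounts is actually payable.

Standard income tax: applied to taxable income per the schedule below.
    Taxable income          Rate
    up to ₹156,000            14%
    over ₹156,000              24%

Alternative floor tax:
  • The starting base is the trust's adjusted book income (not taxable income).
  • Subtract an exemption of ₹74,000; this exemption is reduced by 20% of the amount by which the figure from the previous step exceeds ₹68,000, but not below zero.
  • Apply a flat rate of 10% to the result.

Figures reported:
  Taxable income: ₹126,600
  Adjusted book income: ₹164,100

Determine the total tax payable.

₹17,724

Alternative floor tax:
  Base (adjusted book income): ₹164,100
  Exemption: ₹74,000 − 20% × (₹164,100 − ₹68,000) = ₹74,000 − ₹19,220 = ₹54,780
  Base: ₹164,100 − ₹54,780 = ₹109,320
  ₹109,320 × 10% = ₹10,932

Standard income tax:
  ₹126,600 × 14% = ₹17,724

₹17,724 > ₹10,932, so the standard income tax governs.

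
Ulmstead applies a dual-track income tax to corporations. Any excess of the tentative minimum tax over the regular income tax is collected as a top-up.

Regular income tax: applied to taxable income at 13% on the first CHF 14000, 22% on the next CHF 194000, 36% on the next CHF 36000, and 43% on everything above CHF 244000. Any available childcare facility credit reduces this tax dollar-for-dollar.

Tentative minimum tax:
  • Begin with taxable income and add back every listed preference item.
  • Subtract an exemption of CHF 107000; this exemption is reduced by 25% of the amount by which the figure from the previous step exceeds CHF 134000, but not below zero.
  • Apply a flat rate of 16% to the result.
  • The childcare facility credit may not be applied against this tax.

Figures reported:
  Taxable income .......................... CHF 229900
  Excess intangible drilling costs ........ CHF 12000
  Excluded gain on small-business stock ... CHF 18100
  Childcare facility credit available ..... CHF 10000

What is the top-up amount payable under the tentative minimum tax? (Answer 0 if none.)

CHF 0

Regular income tax:
  CHF 14000 × 13% = CHF 1820
  CHF 194000 × 22% = CHF 42680
  CHF 21900 × 36% = CHF 7884
  → CHF 52384
  Less childcare facility credit CHF 10000 → CHF 42384

Tentative minimum tax:
  Adjusted income: CHF 229900 + CHF 12000 + CHF 18100 = CHF 260000
  Exemption: CHF 107000 − 25% × (CHF 260000 − CHF 134000) = CHF 107000 − CHF 31500 = CHF 75500
  Base: CHF 260000 − CHF 75500 = CHF 184500
  CHF 184500 × 16% = CHF 29520

CHF 29520 ≤ CHF 42384, so no add-on is due.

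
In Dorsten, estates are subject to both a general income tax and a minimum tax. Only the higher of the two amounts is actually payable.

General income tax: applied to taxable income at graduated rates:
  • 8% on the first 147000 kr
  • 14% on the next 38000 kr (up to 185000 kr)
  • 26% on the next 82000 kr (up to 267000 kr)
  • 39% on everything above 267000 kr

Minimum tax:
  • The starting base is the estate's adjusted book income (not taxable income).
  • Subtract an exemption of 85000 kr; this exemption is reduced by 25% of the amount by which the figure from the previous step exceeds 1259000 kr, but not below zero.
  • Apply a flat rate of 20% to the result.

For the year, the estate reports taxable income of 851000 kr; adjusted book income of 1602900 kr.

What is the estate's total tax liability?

General income tax:
  147000 kr × 8% = 11760 kr
  38000 kr × 14% = 5320 kr
  82000 kr × 26% = 21320 kr
  584000 kr × 39% = 227760 kr
  → 266160 kr

Minimum tax:
  Base (adjusted book income): 1602900 kr
  Exemption: 25% × (1602900 kr − 1259000 kr) = 85975 kr ≥ 85000 kr, so the exemption is fully phased out
  Base: 1602900 kr − 0 kr = 1602900 kr
  1602900 kr × 20% = 320580 kr

320580 kr > 266160 kr, so the minimum tax is the binding amount.

320580 kr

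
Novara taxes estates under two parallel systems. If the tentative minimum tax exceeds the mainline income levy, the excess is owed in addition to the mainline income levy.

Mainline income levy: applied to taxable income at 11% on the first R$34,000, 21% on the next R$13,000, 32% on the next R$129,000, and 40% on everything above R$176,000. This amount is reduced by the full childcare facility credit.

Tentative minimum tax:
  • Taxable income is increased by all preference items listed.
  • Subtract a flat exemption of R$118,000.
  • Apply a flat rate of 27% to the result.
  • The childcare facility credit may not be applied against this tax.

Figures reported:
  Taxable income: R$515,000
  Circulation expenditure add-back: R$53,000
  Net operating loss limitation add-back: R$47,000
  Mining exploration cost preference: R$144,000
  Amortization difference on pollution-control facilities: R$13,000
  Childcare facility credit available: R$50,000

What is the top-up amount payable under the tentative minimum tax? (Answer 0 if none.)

Mainline income levy:
  R$34,000 × 11% = R$3,740
  R$13,000 × 21% = R$2,730
  R$129,000 × 32% = R$41,280
  R$339,000 × 40% = R$135,600
  → R$183,350
  Less childcare facility credit R$50,000 → R$133,350

Tentative minimum tax:
  Adjusted income: R$515,000 + R$53,000 + R$47,000 + R$144,000 + R$13,000 = R$772,000
  Less exemption R$118,000 → base R$654,000
  R$654,000 × 27% = R$176,580

Excess of tentative minimum tax over mainline income levy: R$176,580 − R$133,350 = R$43,230.

R$43,230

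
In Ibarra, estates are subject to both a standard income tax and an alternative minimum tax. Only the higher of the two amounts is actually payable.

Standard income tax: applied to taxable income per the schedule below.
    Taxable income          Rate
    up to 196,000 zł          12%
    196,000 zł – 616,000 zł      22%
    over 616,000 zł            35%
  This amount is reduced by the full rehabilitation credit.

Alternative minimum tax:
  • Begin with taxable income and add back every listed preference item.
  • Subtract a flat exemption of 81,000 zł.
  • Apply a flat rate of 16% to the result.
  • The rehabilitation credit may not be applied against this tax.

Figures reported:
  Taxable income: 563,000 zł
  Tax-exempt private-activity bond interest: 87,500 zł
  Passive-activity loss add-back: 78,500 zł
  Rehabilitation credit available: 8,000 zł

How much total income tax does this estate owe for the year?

Alternative minimum tax:
  Adjusted income: 563,000 zł + 87,500 zł + 78,500 zł = 729,000 zł
  Less exemption 81,000 zł → base 648,000 zł
  648,000 zł × 16% = 103,680 zł

Standard income tax:
  196,000 zł × 12% = 23,520 zł
  367,000 zł × 22% = 80,740 zł
  → 104,260 zł
  Less rehabilitation credit 8,000 zł → 96,260 zł

103,680 zł > 96,260 zł, so the alternative minimum tax is the binding amount.

103,680 zł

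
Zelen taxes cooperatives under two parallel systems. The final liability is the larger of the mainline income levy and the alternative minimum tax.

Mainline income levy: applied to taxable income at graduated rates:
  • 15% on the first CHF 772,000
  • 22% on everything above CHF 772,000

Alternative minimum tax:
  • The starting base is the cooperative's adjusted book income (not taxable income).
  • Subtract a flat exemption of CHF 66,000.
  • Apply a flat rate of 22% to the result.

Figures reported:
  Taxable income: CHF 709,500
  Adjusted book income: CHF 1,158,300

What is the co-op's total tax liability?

CHF 240,306

Mainline income levy:
  CHF 709,500 × 15% = CHF 106,425

Alternative minimum tax:
  Base (adjusted book income): CHF 1,158,300
  Less exemption CHF 66,000 → base CHF 1,092,300
  CHF 1,092,300 × 22% = CHF 240,306

CHF 240,306 > CHF 106,425, so the alternative minimum tax is the binding amount.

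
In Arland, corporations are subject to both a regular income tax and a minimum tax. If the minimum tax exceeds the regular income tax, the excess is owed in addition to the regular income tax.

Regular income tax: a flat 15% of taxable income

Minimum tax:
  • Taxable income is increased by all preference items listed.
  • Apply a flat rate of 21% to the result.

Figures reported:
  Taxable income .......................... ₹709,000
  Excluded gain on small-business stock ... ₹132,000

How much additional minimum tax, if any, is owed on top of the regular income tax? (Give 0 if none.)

Regular income tax:
  ₹709,000 × 15% = ₹106,350

Minimum tax:
  Adjusted income: ₹709,000 + ₹132,000 = ₹841,000
  ₹841,000 × 21% = ₹176,610

Excess of minimum tax over regular income tax: ₹176,610 − ₹106,350 = ₹70,260.

₹70,260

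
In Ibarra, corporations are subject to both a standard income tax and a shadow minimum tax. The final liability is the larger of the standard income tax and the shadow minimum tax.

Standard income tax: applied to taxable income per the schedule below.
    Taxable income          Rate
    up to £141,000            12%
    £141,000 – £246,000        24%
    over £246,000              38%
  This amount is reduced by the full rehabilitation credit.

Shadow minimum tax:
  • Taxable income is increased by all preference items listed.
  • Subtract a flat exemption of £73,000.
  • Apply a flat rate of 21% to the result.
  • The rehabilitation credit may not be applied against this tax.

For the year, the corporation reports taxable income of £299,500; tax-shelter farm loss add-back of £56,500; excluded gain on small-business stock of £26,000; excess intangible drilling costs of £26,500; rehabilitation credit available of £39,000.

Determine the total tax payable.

Standard income tax:
  £141,000 × 12% = £16,920
  £105,000 × 24% = £25,200
  £53,500 × 38% = £20,330
  → £62,450
  Less rehabilitation credit £39,000 → £23,450

Shadow minimum tax:
  Adjusted income: £299,500 + £56,500 + £26,000 + £26,500 = £408,500
  Less exemption £73,000 → base £335,500
  £335,500 × 21% = £70,455

£70,455 > £23,450, so the shadow minimum tax is the binding amount.

£70,455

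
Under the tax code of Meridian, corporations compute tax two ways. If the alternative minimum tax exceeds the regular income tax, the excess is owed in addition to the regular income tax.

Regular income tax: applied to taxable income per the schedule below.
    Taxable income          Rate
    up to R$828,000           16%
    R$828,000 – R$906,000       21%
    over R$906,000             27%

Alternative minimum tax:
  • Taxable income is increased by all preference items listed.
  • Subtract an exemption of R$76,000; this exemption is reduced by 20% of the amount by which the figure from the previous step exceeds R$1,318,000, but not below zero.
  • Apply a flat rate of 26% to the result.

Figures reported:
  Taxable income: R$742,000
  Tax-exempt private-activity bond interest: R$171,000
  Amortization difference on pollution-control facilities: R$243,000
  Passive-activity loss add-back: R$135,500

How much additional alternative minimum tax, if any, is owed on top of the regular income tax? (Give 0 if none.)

R$197,310

Alternative minimum tax:
  Adjusted income: R$742,000 + R$171,000 + R$243,000 + R$135,500 = R$1,291,500
  Exemption: R$1,291,500 ≤ R$1,318,000, so full R$76,000 applies
  Base: R$1,291,500 − R$76,000 = R$1,215,500
  R$1,215,500 × 26% = R$316,030

Regular income tax:
  R$742,000 × 16% = R$118,720

Excess of alternative minimum tax over regular income tax: R$316,030 − R$118,720 = R$197,310.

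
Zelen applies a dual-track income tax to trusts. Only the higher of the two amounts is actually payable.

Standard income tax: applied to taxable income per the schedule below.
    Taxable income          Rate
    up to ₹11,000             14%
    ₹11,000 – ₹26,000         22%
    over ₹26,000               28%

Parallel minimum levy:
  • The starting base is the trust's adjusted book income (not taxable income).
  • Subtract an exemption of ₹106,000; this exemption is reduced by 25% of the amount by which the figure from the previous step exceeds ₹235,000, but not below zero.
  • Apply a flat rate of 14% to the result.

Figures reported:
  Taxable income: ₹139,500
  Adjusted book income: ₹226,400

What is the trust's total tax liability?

₹36,620

Standard income tax:
  ₹11,000 × 14% = ₹1,540
  ₹15,000 × 22% = ₹3,300
  ₹113,500 × 28% = ₹31,780
  → ₹36,620

Parallel minimum levy:
  Base (adjusted book income): ₹226,400
  Exemption: ₹226,400 ≤ ₹235,000, so full ₹106,000 applies
  Base: ₹226,400 − ₹106,000 = ₹120,400
  ₹120,400 × 14% = ₹16,856

₹36,620 > ₹16,856, so the standard income tax governs.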